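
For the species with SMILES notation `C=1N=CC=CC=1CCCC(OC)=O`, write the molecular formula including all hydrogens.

Heavy atoms from the SMILES: 10 C, 1 N, 2 O.
Implicit hydrogens by atom environment:
  4 × C (aromatic): 1 H each → 4
  3 × C: 2 H each → 6
  2 × O: no H
  1 × C: 3 H
  1 × C (aromatic): no H
  1 × C: no H
  1 × N (aromatic): no H
  Total hydrogens = 13.
Molecular formula: C10H13NO2

C10H13NO2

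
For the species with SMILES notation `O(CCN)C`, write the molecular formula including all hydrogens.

C3H9NO

Heavy atoms from the SMILES: 3 C, 1 N, 1 O.
Implicit hydrogens by atom environment:
  2 × C: 2 H each → 4
  1 × C: 3 H
  1 × N: 2 H
  1 × O: no H
  Total hydrogens = 9.
Molecular formula: C3H9NO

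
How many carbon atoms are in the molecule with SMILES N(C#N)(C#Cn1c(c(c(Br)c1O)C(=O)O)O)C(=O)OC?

The symbol for carbon appears 10 times in the SMILES. Lowercase c denotes aromatic carbon and counts toward C.

10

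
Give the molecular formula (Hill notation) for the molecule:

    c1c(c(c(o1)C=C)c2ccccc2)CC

Heavy atoms from the SMILES: 14 C, 1 O.
Implicit hydrogens by atom environment:
  6 × C (aromatic): 1 H each → 6
  4 × C (aromatic): no H
  2 × C: 2 H each → 4
  1 × C: 3 H
  1 × C: 1 H
  1 × O (aromatic): no H
  Total hydrogens = 14.
Molecular formula: C14H14O

C14H14O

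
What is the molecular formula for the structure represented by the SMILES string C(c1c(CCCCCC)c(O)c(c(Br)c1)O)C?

C14H21BrO2

Heavy atoms from the SMILES: 1 Br, 14 C, 2 O.
Implicit hydrogens by atom environment:
  6 × C: 2 H each → 12
  5 × C (aromatic): no H
  2 × C: 3 H each → 6
  2 × O: 1 H each → 2
  1 × Br: no H
  1 × C (aromatic): 1 H
  Total hydrogens = 21.
Molecular formula: C14H21BrO2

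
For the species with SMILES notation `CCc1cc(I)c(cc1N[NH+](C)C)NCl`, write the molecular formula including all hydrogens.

Heavy atoms from the SMILES: 10 C, 1 Cl, 1 I, 3 N.
Implicit hydrogens by atom environment:
  4 × C (aromatic): no H
  3 × C: 3 H each → 9
  2 × C (aromatic): 1 H each → 2
  2 × N: 1 H each → 2
  1 × C: 2 H
  1 × Cl: no H
  1 × I: no H
  1 × N (charge +1): 1 H
  Total hydrogens = 16.
Net charge +1.
Molecular formula: C10H16ClIN3+

C10H16ClIN3+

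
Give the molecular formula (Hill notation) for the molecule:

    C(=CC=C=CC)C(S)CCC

Heavy atoms from the SMILES: 10 C, 1 S.
Implicit hydrogens by atom environment:
  5 × C: 1 H each → 5
  2 × C: 3 H each → 6
  2 × C: 2 H each → 4
  1 × C: no H
  1 × S: 1 H
  Total hydrogens = 16.
Molecular formula: C10H16S

C10H16S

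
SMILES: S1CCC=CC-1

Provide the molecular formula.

Heavy atoms from the SMILES: 5 C, 1 S.
Implicit hydrogens by atom environment:
  3 × C: 2 H each → 6
  2 × C: 1 H each → 2
  1 × S: no H
  Total hydrogens = 8.
Molecular formula: C5H8S

C5H8S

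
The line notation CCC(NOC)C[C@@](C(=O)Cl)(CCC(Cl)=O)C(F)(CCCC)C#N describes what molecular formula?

Heavy atoms from the SMILES: 16 C, 2 Cl, 1 F, 2 N, 3 O.
Implicit hydrogens by atom environment:
  7 × C: 2 H each → 14
  5 × C: no H
  3 × C: 3 H each → 9
  3 × O: no H
  2 × Cl: no H
  1 × C: 1 H
  1 × F: no H
  1 × N: 1 H
  1 × N: no H
  Total hydrogens = 25.
Molecular formula: C16H25Cl2FN2O3

C16H25Cl2FN2O3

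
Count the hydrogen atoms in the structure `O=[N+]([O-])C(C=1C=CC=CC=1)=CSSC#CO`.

Hydrogens are implicit in SMILES; fill each atom to its normal valence:
  5 × C (aromatic): 1 H each → 5
  3 × C: no H
  2 × S: no H
  1 × C: 1 H
  1 × C (aromatic): no H
  1 × N (charge +1): no H
  1 × O: 1 H
  1 × O: no H
  1 × O (charge -1): no H
  Total hydrogens = 7.

7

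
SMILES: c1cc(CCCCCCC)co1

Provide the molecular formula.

Heavy atoms from the SMILES: 11 C, 1 O.
Implicit hydrogens by atom environment:
  6 × C: 2 H each → 12
  3 × C (aromatic): 1 H each → 3
  1 × C: 3 H
  1 × C (aromatic): no H
  1 × O (aromatic): no H
  Total hydrogens = 18.
Molecular formula: C11H18O

C11H18O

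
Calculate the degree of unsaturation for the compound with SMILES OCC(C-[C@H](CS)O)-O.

0

Molecular formula from the SMILES: C5H12O3S.
DoU = (2C + 2 + N − H − X)/2 = (2·5 + 2 + 0 − 12 − 0)/2 = 0/2 = 0.
(Structurally: 0 ring(s) + 0 π bond(s) = 0.)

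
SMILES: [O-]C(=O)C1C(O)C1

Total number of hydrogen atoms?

5

Hydrogens are implicit in SMILES; fill each atom to its normal valence:
  2 × C: 1 H each → 2
  1 × C: 2 H
  1 × C: no H
  1 × O: 1 H
  1 × O: no H
  1 × O (charge -1): no H
  Total hydrogens = 5.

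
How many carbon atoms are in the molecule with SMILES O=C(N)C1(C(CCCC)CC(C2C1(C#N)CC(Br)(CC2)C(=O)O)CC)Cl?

19

The symbol for carbon appears 19 times in the SMILES. (Cl is a single chlorine, not C + l.)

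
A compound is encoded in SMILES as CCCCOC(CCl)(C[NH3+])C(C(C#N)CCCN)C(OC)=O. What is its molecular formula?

C15H29ClN3O3+

Heavy atoms from the SMILES: 15 C, 1 Cl, 3 N, 3 O.
Implicit hydrogens by atom environment:
  8 × C: 2 H each → 16
  3 × C: no H
  3 × O: no H
  2 × C: 3 H each → 6
  2 × C: 1 H each → 2
  1 × Cl: no H
  1 × N (charge +1): 3 H
  1 × N: 2 H
  1 × N: no H
  Total hydrogens = 29.
Net charge +1.
Molecular formula: C15H29ClN3O3+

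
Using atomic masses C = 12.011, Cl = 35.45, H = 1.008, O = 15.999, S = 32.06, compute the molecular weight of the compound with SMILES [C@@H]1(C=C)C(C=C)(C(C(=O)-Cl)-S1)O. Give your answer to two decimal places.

204.67

Molecular formula: C8H9ClO2S.
M = 8×12.011 + 1×35.45 + 9×1.008 + 2×15.999 + 1×32.06 = 204.67 g/mol.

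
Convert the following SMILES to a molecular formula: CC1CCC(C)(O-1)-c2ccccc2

Heavy atoms from the SMILES: 12 C, 1 O.
Implicit hydrogens by atom environment:
  5 × C (aromatic): 1 H each → 5
  2 × C: 3 H each → 6
  2 × C: 2 H each → 4
  1 × C: 1 H
  1 × C: no H
  1 × C (aromatic): no H
  1 × O: no H
  Total hydrogens = 16.
Molecular formula: C12H16O

C12H16O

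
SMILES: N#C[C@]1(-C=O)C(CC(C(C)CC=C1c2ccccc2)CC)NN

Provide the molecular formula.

C19H25N3O

Heavy atoms from the SMILES: 19 C, 3 N, 1 O.
Implicit hydrogens by atom environment:
  5 × C: 1 H each → 5
  5 × C (aromatic): 1 H each → 5
  3 × C: 2 H each → 6
  3 × C: no H
  2 × C: 3 H each → 6
  1 × C (aromatic): no H
  1 × N: 2 H
  1 × N: 1 H
  1 × N: no H
  1 × O: no H
  Total hydrogens = 25.
Molecular formula: C19H25N3O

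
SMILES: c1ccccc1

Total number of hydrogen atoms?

6

Hydrogens are implicit in SMILES; fill each atom to its normal valence:
  6 × C (aromatic): 1 H each → 6
  Total hydrogens = 6.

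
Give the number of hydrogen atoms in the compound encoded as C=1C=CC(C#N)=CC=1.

Hydrogens are implicit in SMILES; fill each atom to its normal valence:
  5 × C (aromatic): 1 H each → 5
  1 × C (aromatic): no H
  1 × C: no H
  1 × N: no H
  Total hydrogens = 5.

5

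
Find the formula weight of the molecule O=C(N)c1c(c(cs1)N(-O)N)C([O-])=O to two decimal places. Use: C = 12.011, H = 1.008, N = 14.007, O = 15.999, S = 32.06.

Molecular formula: C6H6N3O4S-.
M = 6×12.011 + 6×1.008 + 3×14.007 + 4×15.999 + 1×32.06 = 216.19 g/mol.

216.19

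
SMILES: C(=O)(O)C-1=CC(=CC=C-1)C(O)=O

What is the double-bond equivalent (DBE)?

6

Molecular formula from the SMILES: C8H6O4.
DoU = (2C + 2 + N − H − X)/2 = (2·8 + 2 + 0 − 6 − 0)/2 = 12/2 = 6.
(Structurally: 1 ring(s) + 5 π bond(s) = 6.)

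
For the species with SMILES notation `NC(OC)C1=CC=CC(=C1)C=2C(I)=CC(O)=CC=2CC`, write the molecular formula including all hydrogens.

Heavy atoms from the SMILES: 16 C, 1 I, 1 N, 2 O.
Implicit hydrogens by atom environment:
  6 × C (aromatic): 1 H each → 6
  6 × C (aromatic): no H
  2 × C: 3 H each → 6
  1 × C: 2 H
  1 × C: 1 H
  1 × I: no H
  1 × N: 2 H
  1 × O: 1 H
  1 × O: no H
  Total hydrogens = 18.
Molecular formula: C16H18INO2

C16H18INO2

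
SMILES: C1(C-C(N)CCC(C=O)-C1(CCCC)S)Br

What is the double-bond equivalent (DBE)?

Molecular formula from the SMILES: C12H22BrNOS.
DoU = (2C + 2 + N − H − X)/2 = (2·12 + 2 + 1 − 22 − 1)/2 = 4/2 = 2.
(Structurally: 1 ring(s) + 1 π bond(s) = 2.)

2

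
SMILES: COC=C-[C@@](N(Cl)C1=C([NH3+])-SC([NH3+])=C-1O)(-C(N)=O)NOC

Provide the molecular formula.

[C10H18ClN5O4S]2+

Heavy atoms from the SMILES: 10 C, 1 Cl, 5 N, 4 O, 1 S.
Implicit hydrogens by atom environment:
  4 × C (aromatic): no H
  3 × O: no H
  2 × C: 3 H each → 6
  2 × C: 1 H each → 2
  2 × C: no H
  2 × N (charge +1): 3 H each → 6
  1 × Cl: no H
  1 × N: 2 H
  1 × N: 1 H
  1 × N: no H
  1 × O: 1 H
  1 × S (aromatic): no H
  Total hydrogens = 18.
Net charge +2.
Molecular formula: [C10H18ClN5O4S]2+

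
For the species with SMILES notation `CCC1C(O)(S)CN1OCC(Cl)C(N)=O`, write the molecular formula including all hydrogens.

C8H15ClN2O3S

Heavy atoms from the SMILES: 8 C, 1 Cl, 2 N, 3 O, 1 S.
Implicit hydrogens by atom environment:
  3 × C: 2 H each → 6
  2 × C: 1 H each → 2
  2 × C: no H
  2 × O: no H
  1 × C: 3 H
  1 × Cl: no H
  1 × N: 2 H
  1 × N: no H
  1 × O: 1 H
  1 × S: 1 H
  Total hydrogens = 15.
Molecular formula: C8H15ClN2O3S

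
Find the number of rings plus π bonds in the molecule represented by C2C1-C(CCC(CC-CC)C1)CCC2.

Molecular formula from the SMILES: C14H26.
DoU = (2C + 2 + N − H − X)/2 = (2·14 + 2 + 0 − 26 − 0)/2 = 4/2 = 2.
(Structurally: 2 ring(s) + 0 π bond(s) = 2.)

2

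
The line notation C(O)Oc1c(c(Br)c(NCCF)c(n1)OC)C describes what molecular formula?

C10H14BrFN2O3

Heavy atoms from the SMILES: 1 Br, 10 C, 1 F, 2 N, 3 O.
Implicit hydrogens by atom environment:
  5 × C (aromatic): no H
  3 × C: 2 H each → 6
  2 × C: 3 H each → 6
  2 × O: no H
  1 × Br: no H
  1 × F: no H
  1 × N: 1 H
  1 × N (aromatic): no H
  1 × O: 1 H
  Total hydrogens = 14.
Molecular formula: C10H14BrFN2O3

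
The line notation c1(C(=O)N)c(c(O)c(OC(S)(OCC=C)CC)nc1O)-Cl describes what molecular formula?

C12H15ClN2O5S

Heavy atoms from the SMILES: 12 C, 1 Cl, 2 N, 5 O, 1 S.
Implicit hydrogens by atom environment:
  5 × C (aromatic): no H
  3 × C: 2 H each → 6
  3 × O: no H
  2 × C: no H
  2 × O: 1 H each → 2
  1 × C: 3 H
  1 × C: 1 H
  1 × Cl: no H
  1 × N: 2 H
  1 × N (aromatic): no H
  1 × S: 1 H
  Total hydrogens = 15.
Molecular formula: C12H15ClN2O5S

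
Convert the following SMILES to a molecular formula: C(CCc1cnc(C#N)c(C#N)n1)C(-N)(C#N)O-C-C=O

C13H12N6O2

Heavy atoms from the SMILES: 13 C, 6 N, 2 O.
Implicit hydrogens by atom environment:
  4 × C: 2 H each → 8
  4 × C: no H
  3 × C (aromatic): no H
  3 × N: no H
  2 × N (aromatic): no H
  2 × O: no H
  1 × C (aromatic): 1 H
  1 × C: 1 H
  1 × N: 2 H
  Total hydrogens = 12.
Molecular formula: C13H12N6O2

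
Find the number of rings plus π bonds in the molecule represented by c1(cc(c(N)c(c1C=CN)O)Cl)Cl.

Molecular formula from the SMILES: C8H8Cl2N2O.
DoU = (2C + 2 + N − H − X)/2 = (2·8 + 2 + 2 − 8 − 2)/2 = 10/2 = 5.
(Structurally: 1 ring(s) + 4 π bond(s) = 5.)

5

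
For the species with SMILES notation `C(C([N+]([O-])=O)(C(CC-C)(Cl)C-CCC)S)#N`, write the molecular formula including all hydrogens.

Heavy atoms from the SMILES: 10 C, 1 Cl, 2 N, 2 O, 1 S.
Implicit hydrogens by atom environment:
  5 × C: 2 H each → 10
  3 × C: no H
  2 × C: 3 H each → 6
  1 × Cl: no H
  1 × N: no H
  1 × N (charge +1): no H
  1 × O: no H
  1 × O (charge -1): no H
  1 × S: 1 H
  Total hydrogens = 17.
Molecular formula: C10H17ClN2O2S

C10H17ClN2O2S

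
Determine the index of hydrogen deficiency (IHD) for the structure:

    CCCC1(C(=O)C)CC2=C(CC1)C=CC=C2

6

Molecular formula from the SMILES: C15H20O.
DoU = (2C + 2 + N − H − X)/2 = (2·15 + 2 + 0 − 20 − 0)/2 = 12/2 = 6.
(Structurally: 2 ring(s) + 4 π bond(s) = 6.)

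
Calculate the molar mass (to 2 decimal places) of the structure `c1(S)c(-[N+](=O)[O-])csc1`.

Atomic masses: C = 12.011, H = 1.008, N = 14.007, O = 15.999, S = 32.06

161.19

Molecular formula: C4H3NO2S2.
M = 4×12.011 + 3×1.008 + 1×14.007 + 2×15.999 + 2×32.06 = 161.19 g/mol.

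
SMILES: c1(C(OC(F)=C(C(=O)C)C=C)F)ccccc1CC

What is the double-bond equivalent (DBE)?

Molecular formula from the SMILES: C15H16F2O2.
DoU = (2C + 2 + N − H − X)/2 = (2·15 + 2 + 0 − 16 − 2)/2 = 14/2 = 7.
(Structurally: 1 ring(s) + 6 π bond(s) = 7.)

7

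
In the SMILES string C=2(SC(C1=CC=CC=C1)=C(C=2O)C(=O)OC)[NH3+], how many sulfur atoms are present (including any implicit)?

The symbol for sulfur appears 1 time in the SMILES.

1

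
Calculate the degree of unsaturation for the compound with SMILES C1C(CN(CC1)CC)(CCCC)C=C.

2

Molecular formula from the SMILES: C13H25N.
DoU = (2C + 2 + N − H − X)/2 = (2·13 + 2 + 1 − 25 − 0)/2 = 4/2 = 2.
(Structurally: 1 ring(s) + 1 π bond(s) = 2.)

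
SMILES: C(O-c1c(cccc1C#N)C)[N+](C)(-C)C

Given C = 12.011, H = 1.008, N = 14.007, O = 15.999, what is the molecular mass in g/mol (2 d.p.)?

205.28

Molecular formula: C12H17N2O+.
M = 12×12.011 + 17×1.008 + 2×14.007 + 1×15.999 = 205.28 g/mol.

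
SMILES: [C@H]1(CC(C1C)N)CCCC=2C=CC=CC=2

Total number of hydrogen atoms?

Hydrogens are implicit in SMILES; fill each atom to its normal valence:
  5 × C (aromatic): 1 H each → 5
  4 × C: 2 H each → 8
  3 × C: 1 H each → 3
  1 × C: 3 H
  1 × C (aromatic): no H
  1 × N: 2 H
  Total hydrogens = 21.

21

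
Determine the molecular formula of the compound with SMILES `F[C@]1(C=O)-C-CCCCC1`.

Heavy atoms from the SMILES: 8 C, 1 F, 1 O.
Implicit hydrogens by atom environment:
  6 × C: 2 H each → 12
  1 × C: 1 H
  1 × C: no H
  1 × F: no H
  1 × O: no H
  Total hydrogens = 13.
Molecular formula: C8H13FO

C8H13FO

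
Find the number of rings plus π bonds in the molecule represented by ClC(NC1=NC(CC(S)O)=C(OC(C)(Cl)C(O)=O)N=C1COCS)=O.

6

Molecular formula from the SMILES: C12H15Cl2N3O6S2.
DoU = (2C + 2 + N − H − X)/2 = (2·12 + 2 + 3 − 15 − 2)/2 = 12/2 = 6.
(Structurally: 1 ring(s) + 5 π bond(s) = 6.)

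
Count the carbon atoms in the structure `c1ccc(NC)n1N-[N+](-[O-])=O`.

The symbol for carbon appears 5 times in the SMILES. Lowercase c denotes aromatic carbon and counts toward C.

5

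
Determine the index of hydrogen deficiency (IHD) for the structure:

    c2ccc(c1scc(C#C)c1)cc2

Molecular formula from the SMILES: C12H8S.
DoU = (2C + 2 + N − H − X)/2 = (2·12 + 2 + 0 − 8 − 0)/2 = 18/2 = 9.
(Structurally: 2 ring(s) + 7 π bond(s) = 9.)

9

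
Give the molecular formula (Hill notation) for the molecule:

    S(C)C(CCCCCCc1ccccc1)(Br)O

Heavy atoms from the SMILES: 1 Br, 14 C, 1 O, 1 S.
Implicit hydrogens by atom environment:
  6 × C: 2 H each → 12
  5 × C (aromatic): 1 H each → 5
  1 × Br: no H
  1 × C: 3 H
  1 × C: no H
  1 × C (aromatic): no H
  1 × O: 1 H
  1 × S: no H
  Total hydrogens = 21.
Molecular formula: C14H21BrOS

C14H21BrOS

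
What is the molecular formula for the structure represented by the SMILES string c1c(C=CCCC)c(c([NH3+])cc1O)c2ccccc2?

Heavy atoms from the SMILES: 17 C, 1 N, 1 O.
Implicit hydrogens by atom environment:
  7 × C (aromatic): 1 H each → 7
  5 × C (aromatic): no H
  2 × C: 2 H each → 4
  2 × C: 1 H each → 2
  1 × C: 3 H
  1 × N (charge +1): 3 H
  1 × O: 1 H
  Total hydrogens = 20.
Net charge +1.
Molecular formula: C17H20NO+

C17H20NO+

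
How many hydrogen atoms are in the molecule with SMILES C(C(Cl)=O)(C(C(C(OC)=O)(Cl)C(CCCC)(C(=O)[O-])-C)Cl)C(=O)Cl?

Hydrogens are implicit in SMILES; fill each atom to its normal valence:
  6 × C: no H
  5 × O: no H
  4 × Cl: no H
  3 × C: 3 H each → 9
  3 × C: 2 H each → 6
  2 × C: 1 H each → 2
  1 × O (charge -1): no H
  Total hydrogens = 17.

17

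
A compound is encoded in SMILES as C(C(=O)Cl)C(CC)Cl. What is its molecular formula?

Heavy atoms from the SMILES: 5 C, 2 Cl, 1 O.
Implicit hydrogens by atom environment:
  2 × C: 2 H each → 4
  2 × Cl: no H
  1 × C: 3 H
  1 × C: 1 H
  1 × C: no H
  1 × O: no H
  Total hydrogens = 8.
Molecular formula: C5H8Cl2O

C5H8Cl2O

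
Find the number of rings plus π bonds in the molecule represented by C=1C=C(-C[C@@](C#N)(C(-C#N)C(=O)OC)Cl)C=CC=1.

9

Molecular formula from the SMILES: C13H11ClN2O2.
DoU = (2C + 2 + N − H − X)/2 = (2·13 + 2 + 2 − 11 − 1)/2 = 18/2 = 9.
(Structurally: 1 ring(s) + 8 π bond(s) = 9.)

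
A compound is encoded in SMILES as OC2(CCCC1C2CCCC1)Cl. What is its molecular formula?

Heavy atoms from the SMILES: 10 C, 1 Cl, 1 O.
Implicit hydrogens by atom environment:
  7 × C: 2 H each → 14
  2 × C: 1 H each → 2
  1 × C: no H
  1 × Cl: no H
  1 × O: 1 H
  Total hydrogens = 17.
Molecular formula: C10H17ClO

C10H17ClO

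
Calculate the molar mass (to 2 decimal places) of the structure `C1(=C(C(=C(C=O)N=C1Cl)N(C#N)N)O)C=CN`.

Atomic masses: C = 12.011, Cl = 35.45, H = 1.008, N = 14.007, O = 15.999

Molecular formula: C9H8ClN5O2.
M = 9×12.011 + 1×35.45 + 8×1.008 + 5×14.007 + 2×15.999 = 253.65 g/mol.

253.65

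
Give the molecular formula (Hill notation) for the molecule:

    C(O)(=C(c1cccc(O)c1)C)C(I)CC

Heavy atoms from the SMILES: 12 C, 1 I, 2 O.
Implicit hydrogens by atom environment:
  4 × C (aromatic): 1 H each → 4
  2 × C: 3 H each → 6
  2 × C: no H
  2 × C (aromatic): no H
  2 × O: 1 H each → 2
  1 × C: 2 H
  1 × C: 1 H
  1 × I: no H
  Total hydrogens = 15.
Molecular formula: C12H15IO2

C12H15IO2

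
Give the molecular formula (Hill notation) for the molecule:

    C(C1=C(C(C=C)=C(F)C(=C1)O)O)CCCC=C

C14H17FO2

Heavy atoms from the SMILES: 14 C, 1 F, 2 O.
Implicit hydrogens by atom environment:
  6 × C: 2 H each → 12
  5 × C (aromatic): no H
  2 × C: 1 H each → 2
  2 × O: 1 H each → 2
  1 × C (aromatic): 1 H
  1 × F: no H
  Total hydrogens = 17.
Molecular formula: C14H17FO2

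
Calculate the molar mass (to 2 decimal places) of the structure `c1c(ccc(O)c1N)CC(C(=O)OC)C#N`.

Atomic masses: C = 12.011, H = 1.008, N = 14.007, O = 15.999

Molecular formula: C11H12N2O3.
M = 11×12.011 + 12×1.008 + 2×14.007 + 3×15.999 = 220.23 g/mol.

220.23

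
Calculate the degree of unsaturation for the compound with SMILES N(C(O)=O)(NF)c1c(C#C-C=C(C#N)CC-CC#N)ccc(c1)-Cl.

12

Molecular formula from the SMILES: C16H12ClFN4O2.
DoU = (2C + 2 + N − H − X)/2 = (2·16 + 2 + 4 − 12 − 2)/2 = 24/2 = 12.
(Structurally: 1 ring(s) + 11 π bond(s) = 12.)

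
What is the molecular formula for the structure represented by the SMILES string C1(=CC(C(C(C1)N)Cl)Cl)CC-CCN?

C10H18Cl2N2

Heavy atoms from the SMILES: 10 C, 2 Cl, 2 N.
Implicit hydrogens by atom environment:
  5 × C: 2 H each → 10
  4 × C: 1 H each → 4
  2 × Cl: no H
  2 × N: 2 H each → 4
  1 × C: no H
  Total hydrogens = 18.
Molecular formula: C10H18Cl2N2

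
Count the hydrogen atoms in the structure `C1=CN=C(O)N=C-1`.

Hydrogens are implicit in SMILES; fill each atom to its normal valence:
  3 × C (aromatic): 1 H each → 3
  2 × N (aromatic): no H
  1 × C (aromatic): no H
  1 × O: 1 H
  Total hydrogens = 4.

4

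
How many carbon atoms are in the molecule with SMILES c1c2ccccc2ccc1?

The symbol for carbon appears 10 times in the SMILES. Lowercase c denotes aromatic carbon and counts toward C.

10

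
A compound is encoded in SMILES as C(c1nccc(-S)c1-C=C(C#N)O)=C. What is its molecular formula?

Heavy atoms from the SMILES: 10 C, 2 N, 1 O, 1 S.
Implicit hydrogens by atom environment:
  3 × C (aromatic): no H
  2 × C (aromatic): 1 H each → 2
  2 × C: 1 H each → 2
  2 × C: no H
  1 × C: 2 H
  1 × N (aromatic): no H
  1 × N: no H
  1 × O: 1 H
  1 × S: 1 H
  Total hydrogens = 8.
Molecular formula: C10H8N2OS

C10H8N2OS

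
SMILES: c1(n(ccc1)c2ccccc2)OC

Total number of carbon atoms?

The symbol for carbon appears 11 times in the SMILES. Lowercase c denotes aromatic carbon and counts toward C.

11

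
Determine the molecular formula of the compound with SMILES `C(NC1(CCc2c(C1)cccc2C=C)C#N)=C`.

C15H16N2

Heavy atoms from the SMILES: 15 C, 2 N.
Implicit hydrogens by atom environment:
  5 × C: 2 H each → 10
  3 × C (aromatic): 1 H each → 3
  3 × C (aromatic): no H
  2 × C: 1 H each → 2
  2 × C: no H
  1 × N: 1 H
  1 × N: no H
  Total hydrogens = 16.
Molecular formula: C15H16N2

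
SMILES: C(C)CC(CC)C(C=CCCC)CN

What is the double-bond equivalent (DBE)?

1

Molecular formula from the SMILES: C13H27N.
DoU = (2C + 2 + N − H − X)/2 = (2·13 + 2 + 1 − 27 − 0)/2 = 2/2 = 1.
(Structurally: 0 ring(s) + 1 π bond(s) = 1.)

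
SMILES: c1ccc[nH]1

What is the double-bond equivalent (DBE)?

Molecular formula from the SMILES: C4H5N.
DoU = (2C + 2 + N − H − X)/2 = (2·4 + 2 + 1 − 5 − 0)/2 = 6/2 = 3.
(Structurally: 1 ring(s) + 2 π bond(s) = 3.)

3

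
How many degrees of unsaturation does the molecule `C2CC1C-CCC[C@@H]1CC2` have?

Molecular formula from the SMILES: C10H18.
DoU = (2C + 2 + N − H − X)/2 = (2·10 + 2 + 0 − 18 − 0)/2 = 4/2 = 2.
(Structurally: 2 ring(s) + 0 π bond(s) = 2.)

2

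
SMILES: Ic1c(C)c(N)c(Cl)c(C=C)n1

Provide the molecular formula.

Heavy atoms from the SMILES: 8 C, 1 Cl, 1 I, 2 N.
Implicit hydrogens by atom environment:
  5 × C (aromatic): no H
  1 × C: 3 H
  1 × C: 2 H
  1 × C: 1 H
  1 × Cl: no H
  1 × I: no H
  1 × N: 2 H
  1 × N (aromatic): no H
  Total hydrogens = 8.
Molecular formula: C8H8ClIN2

C8H8ClIN2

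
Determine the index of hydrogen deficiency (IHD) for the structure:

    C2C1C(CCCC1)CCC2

Molecular formula from the SMILES: C10H18.
DoU = (2C + 2 + N − H − X)/2 = (2·10 + 2 + 0 − 18 − 0)/2 = 4/2 = 2.
(Structurally: 2 ring(s) + 0 π bond(s) = 2.)

2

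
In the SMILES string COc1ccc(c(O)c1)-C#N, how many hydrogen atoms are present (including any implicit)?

7

Hydrogens are implicit in SMILES; fill each atom to its normal valence:
  3 × C (aromatic): 1 H each → 3
  3 × C (aromatic): no H
  1 × C: 3 H
  1 × C: no H
  1 × N: no H
  1 × O: 1 H
  1 × O: no H
  Total hydrogens = 7.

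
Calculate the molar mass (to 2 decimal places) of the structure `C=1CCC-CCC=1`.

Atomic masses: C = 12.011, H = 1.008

96.17

Molecular formula: C7H12.
M = 7×12.011 + 12×1.008 = 96.17 g/mol.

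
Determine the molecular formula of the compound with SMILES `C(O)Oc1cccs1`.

C5H6O2S

Heavy atoms from the SMILES: 5 C, 2 O, 1 S.
Implicit hydrogens by atom environment:
  3 × C (aromatic): 1 H each → 3
  1 × C: 2 H
  1 × C (aromatic): no H
  1 × O: 1 H
  1 × O: no H
  1 × S (aromatic): no H
  Total hydrogens = 6.
Molecular formula: C5H6O2S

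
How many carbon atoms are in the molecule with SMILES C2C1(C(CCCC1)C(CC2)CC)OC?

13

The symbol for carbon appears 13 times in the SMILES.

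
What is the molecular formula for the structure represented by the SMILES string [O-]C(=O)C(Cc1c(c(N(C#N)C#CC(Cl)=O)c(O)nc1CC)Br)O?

Heavy atoms from the SMILES: 1 Br, 14 C, 1 Cl, 3 N, 5 O.
Implicit hydrogens by atom environment:
  5 × C (aromatic): no H
  5 × C: no H
  2 × C: 2 H each → 4
  2 × N: no H
  2 × O: 1 H each → 2
  2 × O: no H
  1 × Br: no H
  1 × C: 3 H
  1 × C: 1 H
  1 × Cl: no H
  1 × N (aromatic): no H
  1 × O (charge -1): no H
  Total hydrogens = 10.
Net charge -1.
Molecular formula: C14H10BrClN3O5-

C14H10BrClN3O5-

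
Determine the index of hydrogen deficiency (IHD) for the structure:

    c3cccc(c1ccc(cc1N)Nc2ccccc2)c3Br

12

Molecular formula from the SMILES: C18H15BrN2.
DoU = (2C + 2 + N − H − X)/2 = (2·18 + 2 + 2 − 15 − 1)/2 = 24/2 = 12.
(Structurally: 3 ring(s) + 9 π bond(s) = 12.)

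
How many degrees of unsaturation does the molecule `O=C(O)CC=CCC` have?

Molecular formula from the SMILES: C6H10O2.
DoU = (2C + 2 + N − H − X)/2 = (2·6 + 2 + 0 − 10 − 0)/2 = 4/2 = 2.
(Structurally: 0 ring(s) + 2 π bond(s) = 2.)

2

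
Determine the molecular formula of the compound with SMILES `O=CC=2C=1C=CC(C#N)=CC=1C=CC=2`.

Heavy atoms from the SMILES: 12 C, 1 N, 1 O.
Implicit hydrogens by atom environment:
  6 × C (aromatic): 1 H each → 6
  4 × C (aromatic): no H
  1 × C: 1 H
  1 × C: no H
  1 × N: no H
  1 × O: no H
  Total hydrogens = 7.
Molecular formula: C12H7NO

C12H7NO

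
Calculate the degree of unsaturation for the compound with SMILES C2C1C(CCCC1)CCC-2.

2

Molecular formula from the SMILES: C10H18.
DoU = (2C + 2 + N − H − X)/2 = (2·10 + 2 + 0 − 18 − 0)/2 = 4/2 = 2.
(Structurally: 2 ring(s) + 0 π bond(s) = 2.)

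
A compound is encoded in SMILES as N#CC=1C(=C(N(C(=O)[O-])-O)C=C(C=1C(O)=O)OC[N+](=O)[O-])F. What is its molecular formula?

C10H5FN3O8-

Heavy atoms from the SMILES: 10 C, 1 F, 3 N, 8 O.
Implicit hydrogens by atom environment:
  5 × C (aromatic): no H
  4 × O: no H
  3 × C: no H
  2 × N: no H
  2 × O: 1 H each → 2
  2 × O (charge -1): no H
  1 × C: 2 H
  1 × C (aromatic): 1 H
  1 × F: no H
  1 × N (charge +1): no H
  Total hydrogens = 5.
Net charge -1.
Molecular formula: C10H5FN3O8-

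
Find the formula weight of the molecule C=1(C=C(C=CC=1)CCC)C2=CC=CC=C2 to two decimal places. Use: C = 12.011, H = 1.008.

Molecular formula: C15H16.
M = 15×12.011 + 16×1.008 = 196.29 g/mol.

196.29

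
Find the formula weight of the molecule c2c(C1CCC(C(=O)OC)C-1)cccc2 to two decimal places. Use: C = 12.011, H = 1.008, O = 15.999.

Molecular formula: C13H16O2.
M = 13×12.011 + 16×1.008 + 2×15.999 = 204.27 g/mol.

204.27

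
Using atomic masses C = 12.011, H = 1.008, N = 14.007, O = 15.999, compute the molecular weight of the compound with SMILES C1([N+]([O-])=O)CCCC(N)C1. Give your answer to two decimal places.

144.17

Molecular formula: C6H12N2O2.
M = 6×12.011 + 12×1.008 + 2×14.007 + 2×15.999 = 144.17 g/mol.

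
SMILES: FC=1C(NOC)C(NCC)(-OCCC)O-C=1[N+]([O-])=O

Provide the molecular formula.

C10H18FN3O5

Heavy atoms from the SMILES: 10 C, 1 F, 3 N, 5 O.
Implicit hydrogens by atom environment:
  4 × O: no H
  3 × C: 3 H each → 9
  3 × C: 2 H each → 6
  3 × C: no H
  2 × N: 1 H each → 2
  1 × C: 1 H
  1 × F: no H
  1 × N (charge +1): no H
  1 × O (charge -1): no H
  Total hydrogens = 18.
Molecular formula: C10H18FN3O5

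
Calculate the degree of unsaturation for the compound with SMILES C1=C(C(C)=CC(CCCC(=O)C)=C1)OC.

Molecular formula from the SMILES: C13H18O2.
DoU = (2C + 2 + N − H − X)/2 = (2·13 + 2 + 0 − 18 − 0)/2 = 10/2 = 5.
(Structurally: 1 ring(s) + 4 π bond(s) = 5.)

5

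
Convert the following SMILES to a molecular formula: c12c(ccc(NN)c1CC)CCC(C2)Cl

Heavy atoms from the SMILES: 12 C, 1 Cl, 2 N.
Implicit hydrogens by atom environment:
  4 × C: 2 H each → 8
  4 × C (aromatic): no H
  2 × C (aromatic): 1 H each → 2
  1 × C: 3 H
  1 × C: 1 H
  1 × Cl: no H
  1 × N: 2 H
  1 × N: 1 H
  Total hydrogens = 17.
Molecular formula: C12H17ClN2

C12H17ClN2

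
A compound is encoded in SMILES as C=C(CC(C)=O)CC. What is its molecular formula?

C7H12O

Heavy atoms from the SMILES: 7 C, 1 O.
Implicit hydrogens by atom environment:
  3 × C: 2 H each → 6
  2 × C: 3 H each → 6
  2 × C: no H
  1 × O: no H
  Total hydrogens = 12.
Molecular formula: C7H12O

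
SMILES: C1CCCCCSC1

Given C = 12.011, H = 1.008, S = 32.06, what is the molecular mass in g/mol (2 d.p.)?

130.25

Molecular formula: C7H14S.
M = 7×12.011 + 14×1.008 + 1×32.06 = 130.25 g/mol.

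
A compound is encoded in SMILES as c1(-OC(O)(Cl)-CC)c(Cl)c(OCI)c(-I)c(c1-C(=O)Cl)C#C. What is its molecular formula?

C13H9Cl3I2O4

Heavy atoms from the SMILES: 13 C, 3 Cl, 2 I, 4 O.
Implicit hydrogens by atom environment:
  6 × C (aromatic): no H
  3 × C: no H
  3 × Cl: no H
  3 × O: no H
  2 × C: 2 H each → 4
  2 × I: no H
  1 × C: 3 H
  1 × C: 1 H
  1 × O: 1 H
  Total hydrogens = 9.
Molecular formula: C13H9Cl3I2O4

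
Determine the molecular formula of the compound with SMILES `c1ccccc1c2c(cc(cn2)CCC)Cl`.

C14H14ClN

Heavy atoms from the SMILES: 14 C, 1 Cl, 1 N.
Implicit hydrogens by atom environment:
  7 × C (aromatic): 1 H each → 7
  4 × C (aromatic): no H
  2 × C: 2 H each → 4
  1 × C: 3 H
  1 × Cl: no H
  1 × N (aromatic): no H
  Total hydrogens = 14.
Molecular formula: C14H14ClN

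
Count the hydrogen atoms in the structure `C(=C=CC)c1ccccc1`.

Hydrogens are implicit in SMILES; fill each atom to its normal valence:
  5 × C (aromatic): 1 H each → 5
  2 × C: 1 H each → 2
  1 × C: 3 H
  1 × C: no H
  1 × C (aromatic): no H
  Total hydrogens = 10.

10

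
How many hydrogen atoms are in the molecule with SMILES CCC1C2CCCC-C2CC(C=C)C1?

Hydrogens are implicit in SMILES; fill each atom to its normal valence:
  8 × C: 2 H each → 16
  5 × C: 1 H each → 5
  1 × C: 3 H
  Total hydrogens = 24.

24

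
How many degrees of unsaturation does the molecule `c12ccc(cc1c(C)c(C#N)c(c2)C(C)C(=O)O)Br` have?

Molecular formula from the SMILES: C15H12BrNO2.
DoU = (2C + 2 + N − H − X)/2 = (2·15 + 2 + 1 − 12 − 1)/2 = 20/2 = 10.
(Structurally: 2 ring(s) + 8 π bond(s) = 10.)

10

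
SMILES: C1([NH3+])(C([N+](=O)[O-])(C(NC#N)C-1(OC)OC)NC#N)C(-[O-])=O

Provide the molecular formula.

Heavy atoms from the SMILES: 9 C, 6 N, 6 O.
Implicit hydrogens by atom environment:
  6 × C: no H
  4 × O: no H
  2 × C: 3 H each → 6
  2 × N: 1 H each → 2
  2 × N: no H
  2 × O (charge -1): no H
  1 × C: 1 H
  1 × N (charge +1): 3 H
  1 × N (charge +1): no H
  Total hydrogens = 12.
Molecular formula: C9H12N6O6

C9H12N6O6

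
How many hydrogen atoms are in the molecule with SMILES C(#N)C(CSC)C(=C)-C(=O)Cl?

Hydrogens are implicit in SMILES; fill each atom to its normal valence:
  3 × C: no H
  2 × C: 2 H each → 4
  1 × C: 3 H
  1 × C: 1 H
  1 × Cl: no H
  1 × N: no H
  1 × O: no H
  1 × S: no H
  Total hydrogens = 8.

8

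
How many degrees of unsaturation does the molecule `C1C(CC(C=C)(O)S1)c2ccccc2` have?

Molecular formula from the SMILES: C12H14OS.
DoU = (2C + 2 + N − H − X)/2 = (2·12 + 2 + 0 − 14 − 0)/2 = 12/2 = 6.
(Structurally: 2 ring(s) + 4 π bond(s) = 6.)

6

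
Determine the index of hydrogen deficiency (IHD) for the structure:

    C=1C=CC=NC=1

Molecular formula from the SMILES: C5H5N.
DoU = (2C + 2 + N − H − X)/2 = (2·5 + 2 + 1 − 5 − 0)/2 = 8/2 = 4.
(Structurally: 1 ring(s) + 3 π bond(s) = 4.)

4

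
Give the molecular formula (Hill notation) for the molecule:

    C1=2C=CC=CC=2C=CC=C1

Heavy atoms from the SMILES: 10 C.
Implicit hydrogens by atom environment:
  8 × C (aromatic): 1 H each → 8
  2 × C (aromatic): no H
  Total hydrogens = 8.
Molecular formula: C10H8

C10H8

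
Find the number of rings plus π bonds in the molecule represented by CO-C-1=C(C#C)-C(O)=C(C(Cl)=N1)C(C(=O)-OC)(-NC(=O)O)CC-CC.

8

Molecular formula from the SMILES: C16H19ClN2O6.
DoU = (2C + 2 + N − H − X)/2 = (2·16 + 2 + 2 − 19 − 1)/2 = 16/2 = 8.
(Structurally: 1 ring(s) + 7 π bond(s) = 8.)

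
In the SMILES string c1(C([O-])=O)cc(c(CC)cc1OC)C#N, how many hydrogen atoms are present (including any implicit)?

10

Hydrogens are implicit in SMILES; fill each atom to its normal valence:
  4 × C (aromatic): no H
  2 × C: 3 H each → 6
  2 × C (aromatic): 1 H each → 2
  2 × C: no H
  2 × O: no H
  1 × C: 2 H
  1 × N: no H
  1 × O (charge -1): no H
  Total hydrogens = 10.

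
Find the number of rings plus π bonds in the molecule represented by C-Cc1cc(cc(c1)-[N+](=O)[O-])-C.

5

Molecular formula from the SMILES: C9H11NO2.
DoU = (2C + 2 + N − H − X)/2 = (2·9 + 2 + 1 − 11 − 0)/2 = 10/2 = 5.
(Structurally: 1 ring(s) + 4 π bond(s) = 5.)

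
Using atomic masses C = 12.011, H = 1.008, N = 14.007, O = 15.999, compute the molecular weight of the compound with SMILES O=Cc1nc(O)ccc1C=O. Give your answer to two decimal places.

Molecular formula: C7H5NO3.
M = 7×12.011 + 5×1.008 + 1×14.007 + 3×15.999 = 151.12 g/mol.

151.12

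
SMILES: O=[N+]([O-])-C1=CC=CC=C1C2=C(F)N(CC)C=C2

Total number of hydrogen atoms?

Hydrogens are implicit in SMILES; fill each atom to its normal valence:
  6 × C (aromatic): 1 H each → 6
  4 × C (aromatic): no H
  1 × C: 3 H
  1 × C: 2 H
  1 × F: no H
  1 × N (aromatic): no H
  1 × N (charge +1): no H
  1 × O: no H
  1 × O (charge -1): no H
  Total hydrogens = 11.

11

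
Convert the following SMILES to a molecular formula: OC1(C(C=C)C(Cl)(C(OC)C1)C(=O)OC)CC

Heavy atoms from the SMILES: 12 C, 1 Cl, 4 O.
Implicit hydrogens by atom environment:
  3 × C: 3 H each → 9
  3 × C: 2 H each → 6
  3 × C: 1 H each → 3
  3 × C: no H
  3 × O: no H
  1 × Cl: no H
  1 × O: 1 H
  Total hydrogens = 19.
Molecular formula: C12H19ClO4

C12H19ClO4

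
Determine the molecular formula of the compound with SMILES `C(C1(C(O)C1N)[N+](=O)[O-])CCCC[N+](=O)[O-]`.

C8H15N3O5

Heavy atoms from the SMILES: 8 C, 3 N, 5 O.
Implicit hydrogens by atom environment:
  5 × C: 2 H each → 10
  2 × C: 1 H each → 2
  2 × N (charge +1): no H
  2 × O: no H
  2 × O (charge -1): no H
  1 × C: no H
  1 × N: 2 H
  1 × O: 1 H
  Total hydrogens = 15.
Molecular formula: C8H15N3O5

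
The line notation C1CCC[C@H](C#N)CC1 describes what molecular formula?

Heavy atoms from the SMILES: 8 C, 1 N.
Implicit hydrogens by atom environment:
  6 × C: 2 H each → 12
  1 × C: 1 H
  1 × C: no H
  1 × N: no H
  Total hydrogens = 13.
Molecular formula: C8H13N

C8H13N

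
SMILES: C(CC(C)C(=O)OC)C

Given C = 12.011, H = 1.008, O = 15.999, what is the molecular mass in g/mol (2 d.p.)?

Molecular formula: C7H14O2.
M = 7×12.011 + 14×1.008 + 2×15.999 = 130.19 g/mol.

130.19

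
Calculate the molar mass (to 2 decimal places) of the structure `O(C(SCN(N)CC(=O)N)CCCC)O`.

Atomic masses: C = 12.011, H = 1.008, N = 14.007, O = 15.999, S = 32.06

Molecular formula: C8H19N3O3S.
M = 8×12.011 + 19×1.008 + 3×14.007 + 3×15.999 + 1×32.06 = 237.32 g/mol.

237.32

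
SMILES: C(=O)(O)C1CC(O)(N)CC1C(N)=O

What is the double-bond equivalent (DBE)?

3

Molecular formula from the SMILES: C7H12N2O4.
DoU = (2C + 2 + N − H − X)/2 = (2·7 + 2 + 2 − 12 − 0)/2 = 6/2 = 3.
(Structurally: 1 ring(s) + 2 π bond(s) = 3.)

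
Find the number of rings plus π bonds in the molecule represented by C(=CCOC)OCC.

Molecular formula from the SMILES: C6H12O2.
DoU = (2C + 2 + N − H − X)/2 = (2·6 + 2 + 0 − 12 − 0)/2 = 2/2 = 1.
(Structurally: 0 ring(s) + 1 π bond(s) = 1.)

1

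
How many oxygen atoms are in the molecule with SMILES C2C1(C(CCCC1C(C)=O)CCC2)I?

1

The symbol for oxygen appears 1 time in the SMILES.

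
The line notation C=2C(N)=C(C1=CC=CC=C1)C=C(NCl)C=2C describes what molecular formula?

Heavy atoms from the SMILES: 13 C, 1 Cl, 2 N.
Implicit hydrogens by atom environment:
  7 × C (aromatic): 1 H each → 7
  5 × C (aromatic): no H
  1 × C: 3 H
  1 × Cl: no H
  1 × N: 2 H
  1 × N: 1 H
  Total hydrogens = 13.
Molecular formula: C13H13ClN2

C13H13ClN2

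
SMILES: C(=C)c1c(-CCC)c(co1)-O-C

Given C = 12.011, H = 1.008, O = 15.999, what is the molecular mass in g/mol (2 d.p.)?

Molecular formula: C10H14O2.
M = 10×12.011 + 14×1.008 + 2×15.999 = 166.22 g/mol.

166.22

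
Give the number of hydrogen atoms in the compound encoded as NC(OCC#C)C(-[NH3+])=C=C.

Hydrogens are implicit in SMILES; fill each atom to its normal valence:
  3 × C: no H
  2 × C: 2 H each → 4
  2 × C: 1 H each → 2
  1 × N (charge +1): 3 H
  1 × N: 2 H
  1 × O: no H
  Total hydrogens = 11.

11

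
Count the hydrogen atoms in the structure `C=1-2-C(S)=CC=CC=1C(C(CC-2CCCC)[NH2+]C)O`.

Hydrogens are implicit in SMILES; fill each atom to its normal valence:
  4 × C: 2 H each → 8
  3 × C (aromatic): 1 H each → 3
  3 × C: 1 H each → 3
  3 × C (aromatic): no H
  2 × C: 3 H each → 6
  1 × N (charge +1): 2 H
  1 × O: 1 H
  1 × S: 1 H
  Total hydrogens = 24.

24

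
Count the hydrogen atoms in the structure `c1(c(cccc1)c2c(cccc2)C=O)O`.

10

Hydrogens are implicit in SMILES; fill each atom to its normal valence:
  8 × C (aromatic): 1 H each → 8
  4 × C (aromatic): no H
  1 × C: 1 H
  1 × O: 1 H
  1 × O: no H
  Total hydrogens = 10.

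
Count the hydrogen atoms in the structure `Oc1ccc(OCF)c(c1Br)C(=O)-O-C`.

8

Hydrogens are implicit in SMILES; fill each atom to its normal valence:
  4 × C (aromatic): no H
  3 × O: no H
  2 × C (aromatic): 1 H each → 2
  1 × Br: no H
  1 × C: 3 H
  1 × C: 2 H
  1 × C: no H
  1 × F: no H
  1 × O: 1 H
  Total hydrogens = 8.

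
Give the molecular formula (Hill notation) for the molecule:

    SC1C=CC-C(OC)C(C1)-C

C9H16OS

Heavy atoms from the SMILES: 9 C, 1 O, 1 S.
Implicit hydrogens by atom environment:
  5 × C: 1 H each → 5
  2 × C: 3 H each → 6
  2 × C: 2 H each → 4
  1 × O: no H
  1 × S: 1 H
  Total hydrogens = 16.
Molecular formula: C9H16OS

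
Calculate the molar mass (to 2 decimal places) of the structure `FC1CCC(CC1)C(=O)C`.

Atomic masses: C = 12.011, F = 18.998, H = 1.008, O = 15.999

Molecular formula: C8H13FO.
M = 8×12.011 + 1×18.998 + 13×1.008 + 1×15.999 = 144.19 g/mol.

144.19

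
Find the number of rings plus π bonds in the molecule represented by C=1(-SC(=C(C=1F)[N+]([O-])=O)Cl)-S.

4

Molecular formula from the SMILES: C4HClFNO2S2.
DoU = (2C + 2 + N − H − X)/2 = (2·4 + 2 + 1 − 1 − 2)/2 = 8/2 = 4.
(Structurally: 1 ring(s) + 3 π bond(s) = 4.)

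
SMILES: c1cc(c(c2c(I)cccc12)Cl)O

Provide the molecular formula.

Heavy atoms from the SMILES: 10 C, 1 Cl, 1 I, 1 O.
Implicit hydrogens by atom environment:
  5 × C (aromatic): 1 H each → 5
  5 × C (aromatic): no H
  1 × Cl: no H
  1 × I: no H
  1 × O: 1 H
  Total hydrogens = 6.
Molecular formula: C10H6ClIO

C10H6ClIO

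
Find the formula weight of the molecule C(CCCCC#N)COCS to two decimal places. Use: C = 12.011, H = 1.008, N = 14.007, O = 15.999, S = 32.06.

173.27

Molecular formula: C8H15NOS.
M = 8×12.011 + 15×1.008 + 1×14.007 + 1×15.999 + 1×32.06 = 173.27 g/mol.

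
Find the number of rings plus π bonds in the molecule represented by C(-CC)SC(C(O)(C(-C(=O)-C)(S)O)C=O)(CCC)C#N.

4

Molecular formula from the SMILES: C13H21NO4S2.
DoU = (2C + 2 + N − H − X)/2 = (2·13 + 2 + 1 − 21 − 0)/2 = 8/2 = 4.
(Structurally: 0 ring(s) + 4 π bond(s) = 4.)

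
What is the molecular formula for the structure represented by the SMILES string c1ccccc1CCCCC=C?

Heavy atoms from the SMILES: 12 C.
Implicit hydrogens by atom environment:
  5 × C: 2 H each → 10
  5 × C (aromatic): 1 H each → 5
  1 × C: 1 H
  1 × C (aromatic): no H
  Total hydrogens = 16.
Molecular formula: C12H16

C12H16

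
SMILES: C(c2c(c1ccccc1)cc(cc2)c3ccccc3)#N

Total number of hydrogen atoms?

13

Hydrogens are implicit in SMILES; fill each atom to its normal valence:
  13 × C (aromatic): 1 H each → 13
  5 × C (aromatic): no H
  1 × C: no H
  1 × N: no H
  Total hydrogens = 13.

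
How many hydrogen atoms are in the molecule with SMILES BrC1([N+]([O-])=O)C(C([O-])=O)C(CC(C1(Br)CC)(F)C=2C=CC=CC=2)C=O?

Hydrogens are implicit in SMILES; fill each atom to its normal valence:
  5 × C (aromatic): 1 H each → 5
  4 × C: no H
  3 × C: 1 H each → 3
  3 × O: no H
  2 × Br: no H
  2 × C: 2 H each → 4
  2 × O (charge -1): no H
  1 × C: 3 H
  1 × C (aromatic): no H
  1 × F: no H
  1 × N (charge +1): no H
  Total hydrogens = 15.

15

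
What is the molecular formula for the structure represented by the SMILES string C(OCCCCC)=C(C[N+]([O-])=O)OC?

C9H17NO4

Heavy atoms from the SMILES: 9 C, 1 N, 4 O.
Implicit hydrogens by atom environment:
  5 × C: 2 H each → 10
  3 × O: no H
  2 × C: 3 H each → 6
  1 × C: 1 H
  1 × C: no H
  1 × N (charge +1): no H
  1 × O (charge -1): no H
  Total hydrogens = 17.
Molecular formula: C9H17NO4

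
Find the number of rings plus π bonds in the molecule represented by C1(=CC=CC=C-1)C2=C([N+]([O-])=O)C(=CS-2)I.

8

Molecular formula from the SMILES: C10H6INO2S.
DoU = (2C + 2 + N − H − X)/2 = (2·10 + 2 + 1 − 6 − 1)/2 = 16/2 = 8.
(Structurally: 2 ring(s) + 6 π bond(s) = 8.)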